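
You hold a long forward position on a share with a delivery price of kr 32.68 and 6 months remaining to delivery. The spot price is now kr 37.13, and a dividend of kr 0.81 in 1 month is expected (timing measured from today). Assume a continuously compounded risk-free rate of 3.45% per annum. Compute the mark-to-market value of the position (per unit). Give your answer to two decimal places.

PV(remaining dividends) I = 0.81·e^(−0.0345·1/12) = 0.8077
Current forward F = (S − I)·e^(rT) = (37.13 − 0.8077)·e^(0.0345·6/12) = 36.3223 × 1.017400 = 36.9543
Value (long) = (F − K)·e^(−rT) = (36.9543 − 32.68) × 0.982898 = 4.2012
Value = kr 4.20

kr 4.20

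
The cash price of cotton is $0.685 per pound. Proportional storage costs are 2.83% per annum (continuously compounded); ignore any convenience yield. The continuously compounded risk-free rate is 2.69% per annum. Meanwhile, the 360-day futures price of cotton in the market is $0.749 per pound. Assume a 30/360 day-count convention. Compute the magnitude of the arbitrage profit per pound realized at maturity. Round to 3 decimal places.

Fair futures: F* = S·e^(carry·T), with carry = (r + u) = 0.0269 + 0.0283 = 0.0552
F* = 0.685 · e^(0.0552 × 360/360) = 0.685 · e^0.055200 = 0.685 × 1.056752 = $0.7239
Market $0.749 > fair $0.7239: forward overpriced → cash-and-carry (buy spot, short the forward).
At maturity, profit = |F_mkt − F*| = |0.749 − 0.7239| = $0.025 per pound

$0.025 per pound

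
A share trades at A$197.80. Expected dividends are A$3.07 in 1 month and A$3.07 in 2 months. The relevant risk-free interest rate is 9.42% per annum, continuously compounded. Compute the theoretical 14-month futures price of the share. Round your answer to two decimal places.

A$214.00

PV(dividends) I = 3.07·e^(−0.0942·1/12) + 3.07·e^(−0.0942·2/12)
I = 3.0460 + 3.0222 = 6.0682
F = (S − I)·e^(rT) = (197.80 − 6.0682) · e^(0.0942·14/12)
= 191.7318 · e^0.109900 = 191.7318 × 1.116166 = A$214.00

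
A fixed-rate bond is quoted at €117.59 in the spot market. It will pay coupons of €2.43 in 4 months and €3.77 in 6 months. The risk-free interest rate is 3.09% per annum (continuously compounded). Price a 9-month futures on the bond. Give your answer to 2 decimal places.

PV(coupons) I = 2.43·e^(−0.0309·4/12) + 3.77·e^(−0.0309·6/12)
I = 2.4051 + 3.7122 = 6.1173
F = (S − I)·e^(rT) = (117.59 − 6.1173) · e^(0.0309·9/12)
= 111.4727 · e^0.023175 = 111.4727 × 1.023446 = €114.09

€114.09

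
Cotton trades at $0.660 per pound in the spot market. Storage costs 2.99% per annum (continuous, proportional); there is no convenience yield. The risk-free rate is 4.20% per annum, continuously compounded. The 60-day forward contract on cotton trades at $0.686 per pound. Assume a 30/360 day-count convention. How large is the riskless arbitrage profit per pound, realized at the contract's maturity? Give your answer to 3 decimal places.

$0.018 per pound

Fair forward: F* = S·e^(carry·T), with carry = (r + u) = 0.0420 + 0.0299 = 0.0719
F* = 0.660 · e^(0.0719 × 60/360) = 0.660 · e^0.011983 = 0.660 × 1.012055 = $0.6680
Market $0.686 > fair $0.6680: forward overpriced → cash-and-carry (buy spot, short the forward).
At maturity, profit = |F_mkt − F*| = |0.686 − 0.6680| = $0.018 per pound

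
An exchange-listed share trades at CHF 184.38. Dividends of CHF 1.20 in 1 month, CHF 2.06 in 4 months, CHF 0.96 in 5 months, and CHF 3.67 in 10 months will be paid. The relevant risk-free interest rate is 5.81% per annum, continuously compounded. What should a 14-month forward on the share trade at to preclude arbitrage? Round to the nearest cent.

PV(dividends) I = 1.20·e^(−0.0581·1/12) + 2.06·e^(−0.0581·4/12) + 0.96·e^(−0.0581·5/12) + 3.67·e^(−0.0581·10/12)
I = 1.1942 + 2.0205 + 0.9370 + 3.4965 = 7.6482
F = (S − I)·e^(rT) = (184.38 − 7.6482) · e^(0.0581·14/12)
= 176.7318 · e^0.067783 = 176.7318 × 1.070133 = CHF 189.13

CHF 189.13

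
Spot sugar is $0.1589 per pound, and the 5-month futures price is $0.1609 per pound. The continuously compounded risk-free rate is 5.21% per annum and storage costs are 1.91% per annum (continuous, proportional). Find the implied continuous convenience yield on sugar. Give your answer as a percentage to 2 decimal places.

4.12%

F = S·e^((r+u−y)T) ⇒ (r+u−y) = ln(F/S)/T
ln(0.1609/0.1589) = 0.012508; /T ⇒ 0.030019
y = r + u − ln(F/S)/T = 0.0521 + 0.0191 − 0.030019 = 0.041181
y = 4.12%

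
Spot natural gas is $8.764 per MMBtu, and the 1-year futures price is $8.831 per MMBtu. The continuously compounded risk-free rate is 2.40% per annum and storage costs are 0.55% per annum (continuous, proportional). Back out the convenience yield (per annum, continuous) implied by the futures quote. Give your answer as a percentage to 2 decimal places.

F = S·e^((r+u−y)T) ⇒ (r+u−y) = ln(F/S)/T
ln(8.831/8.764) = 0.007616; /T ⇒ 0.007616
y = r + u − ln(F/S)/T = 0.0240 + 0.0055 − 0.007616 = 0.021884
y = 2.19%

2.19%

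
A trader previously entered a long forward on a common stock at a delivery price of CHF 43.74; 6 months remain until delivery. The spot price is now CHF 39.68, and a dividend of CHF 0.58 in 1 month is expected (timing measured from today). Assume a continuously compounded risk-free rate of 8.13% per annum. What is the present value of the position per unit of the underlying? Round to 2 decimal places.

-CHF 2.89

PV(remaining dividends) I = 0.58·e^(−0.0813·1/12) = 0.5761
Current forward F = (S − I)·e^(rT) = (39.68 − 0.5761)·e^(0.0813·6/12) = 39.1039 × 1.041488 = 40.7262
Value (long) = (F − K)·e^(−rT) = (40.7262 − 43.74) × 0.960165 = -2.8937
Value = -CHF 2.89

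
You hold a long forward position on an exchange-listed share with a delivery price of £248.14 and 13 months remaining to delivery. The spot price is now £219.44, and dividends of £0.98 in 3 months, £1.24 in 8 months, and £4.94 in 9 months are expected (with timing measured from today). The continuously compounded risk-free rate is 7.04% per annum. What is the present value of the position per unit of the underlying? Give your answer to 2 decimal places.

PV(remaining dividends) I = 0.98·e^(−0.0704·3/12) + 1.24·e^(−0.0704·8/12) + 4.94·e^(−0.0704·9/12) = 6.8320
Current forward F = (S − I)·e^(rT) = (219.44 − 6.8320)·e^(0.0704·13/12) = 212.6080 × 1.079250 = 229.4572
Value (long) = (F − K)·e^(−rT) = (229.4572 − 248.14) × 0.926569 = -17.3109
Value = -£17.31

-£17.31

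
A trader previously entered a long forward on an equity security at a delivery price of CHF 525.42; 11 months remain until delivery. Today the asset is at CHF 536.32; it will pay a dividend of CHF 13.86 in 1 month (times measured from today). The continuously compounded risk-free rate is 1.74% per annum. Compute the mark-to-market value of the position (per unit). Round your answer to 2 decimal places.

CHF 5.37

PV(remaining dividends) I = 13.86·e^(−0.0174·1/12) = 13.8399
Current forward F = (S − I)·e^(rT) = (536.32 − 13.8399)·e^(0.0174·11/12) = 522.4801 × 1.016078 = 530.8805
Value (long) = (F − K)·e^(−rT) = (530.8805 − 525.42) × 0.984177 = 5.3741
Value = CHF 5.37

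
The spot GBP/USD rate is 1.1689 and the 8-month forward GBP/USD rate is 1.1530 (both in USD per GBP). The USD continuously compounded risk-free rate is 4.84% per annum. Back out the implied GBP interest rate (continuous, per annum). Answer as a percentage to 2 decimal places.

6.89%

F = S·e^((r_USD − r_GBP)T) ⇒ r_GBP = r_USD − ln(F/S)/T
ln(1.1530/1.1689) = -0.013696; /(8/12) = -0.020544
r_GBP = 0.0484 + 0.020544 = 0.068944
r_GBP = 6.89%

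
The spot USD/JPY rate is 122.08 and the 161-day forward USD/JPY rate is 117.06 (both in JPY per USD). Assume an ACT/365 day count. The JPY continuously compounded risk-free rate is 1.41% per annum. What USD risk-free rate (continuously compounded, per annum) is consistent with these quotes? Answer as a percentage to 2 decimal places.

F = S·e^((r_JPY − r_USD)T) ⇒ r_USD = r_JPY − ln(F/S)/T
ln(117.06/122.08) = -0.041990; /(161/365) = -0.095195
r_USD = 0.0141 + 0.095195 = 0.109295
r_USD = 10.93%

10.93%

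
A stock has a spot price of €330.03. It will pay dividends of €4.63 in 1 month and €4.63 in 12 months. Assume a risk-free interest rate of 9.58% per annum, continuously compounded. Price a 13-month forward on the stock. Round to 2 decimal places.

€356.36

PV(dividends) I = 4.63·e^(−0.0958·1/12) + 4.63·e^(−0.0958·12/12)
I = 4.5932 + 4.2070 = 8.8002
F = (S − I)·e^(rT) = (330.03 − 8.8002) · e^(0.0958·13/12)
= 321.2298 · e^0.103783 = 321.2298 × 1.109360 = €356.36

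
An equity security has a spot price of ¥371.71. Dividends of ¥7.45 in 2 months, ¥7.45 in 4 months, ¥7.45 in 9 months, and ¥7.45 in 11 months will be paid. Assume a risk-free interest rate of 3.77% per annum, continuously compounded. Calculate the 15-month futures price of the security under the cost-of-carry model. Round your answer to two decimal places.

PV(dividends) I = 7.45·e^(−0.0377·2/12) + 7.45·e^(−0.0377·4/12) + 7.45·e^(−0.0377·9/12) + 7.45·e^(−0.0377·11/12)
I = 7.4033 + 7.3570 + 7.2423 + 7.1969 = 29.1995
F = (S − I)·e^(rT) = (371.71 − 29.1995) · e^(0.0377·15/12)
= 342.5105 · e^0.047125 = 342.5105 × 1.048253 = ¥359.04

¥359.04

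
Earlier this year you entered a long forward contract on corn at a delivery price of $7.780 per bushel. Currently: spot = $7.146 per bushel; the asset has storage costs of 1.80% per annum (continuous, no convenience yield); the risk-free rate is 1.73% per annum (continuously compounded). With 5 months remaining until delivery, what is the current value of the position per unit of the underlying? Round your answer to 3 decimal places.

Current fair forward for the remaining 5 months: F = S·e^((r + u)·T), (r + u) = 0.0173 + 0.0180 = 0.0353
F = 7.146 · e^(0.0353 × 5/12) = 7.146 × 1.014817 = 7.2519
Value of long forward = (F − K)·e^(−rT) = (7.2519 − 7.780) · e^(−0.0173·5/12)
= -0.5281 × 0.992818 = -0.524

-$0.524 per bushel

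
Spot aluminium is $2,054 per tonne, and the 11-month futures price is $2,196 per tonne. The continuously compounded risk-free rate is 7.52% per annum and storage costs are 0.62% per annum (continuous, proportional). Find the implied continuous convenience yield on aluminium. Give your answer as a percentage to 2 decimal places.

F = S·e^((r+u−y)T) ⇒ (r+u−y) = ln(F/S)/T
ln(2196/2054) = 0.066848; /T ⇒ 0.072925
y = r + u − ln(F/S)/T = 0.0752 + 0.0062 − 0.072925 = 0.008475
y = 0.85%

0.85%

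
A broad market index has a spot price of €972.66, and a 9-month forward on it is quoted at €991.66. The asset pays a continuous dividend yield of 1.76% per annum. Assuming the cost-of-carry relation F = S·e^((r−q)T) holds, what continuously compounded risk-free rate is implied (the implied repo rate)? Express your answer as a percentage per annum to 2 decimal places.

From F = S·e^((r−q)T): (r − q) = ln(F/S)/T
ln(991.66/972.66) = ln(1.019534) = 0.019346
(r − q) = 0.019346 / (9/12) = 0.025795
r = ln(F/S)/T + q = 0.025795 + 0.0176 = 0.043395
r = 4.34%

4.34%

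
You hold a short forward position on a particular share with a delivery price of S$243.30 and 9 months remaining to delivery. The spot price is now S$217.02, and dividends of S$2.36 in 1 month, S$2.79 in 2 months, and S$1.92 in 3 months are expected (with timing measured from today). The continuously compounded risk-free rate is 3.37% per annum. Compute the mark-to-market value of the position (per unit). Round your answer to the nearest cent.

S$27.24

PV(remaining dividends) I = 2.36·e^(−0.0337·1/12) + 2.79·e^(−0.0337·2/12) + 1.92·e^(−0.0337·3/12) = 7.0316
Current forward F = (S − I)·e^(rT) = (217.02 − 7.0316)·e^(0.0337·9/12) = 209.9884 × 1.025597 = 215.3635
Value (long) = (F − K)·e^(−rT) = (215.3635 − 243.30) × 0.975042 = -27.2393
Short position value = −(long value) = S$27.24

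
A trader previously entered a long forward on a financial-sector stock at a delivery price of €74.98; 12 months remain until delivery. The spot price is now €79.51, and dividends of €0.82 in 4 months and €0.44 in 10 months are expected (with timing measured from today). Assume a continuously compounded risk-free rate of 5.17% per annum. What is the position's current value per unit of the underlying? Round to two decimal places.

PV(remaining dividends) I = 0.82·e^(−0.0517·4/12) + 0.44·e^(−0.0517·10/12) = 1.2274
Current forward F = (S − I)·e^(rT) = (79.51 − 1.2274)·e^(0.0517·12/12) = 78.2826 × 1.053060 = 82.4363
Value (long) = (F − K)·e^(−rT) = (82.4363 − 74.98) × 0.949614 = 7.0806
Value = €7.08

€7.08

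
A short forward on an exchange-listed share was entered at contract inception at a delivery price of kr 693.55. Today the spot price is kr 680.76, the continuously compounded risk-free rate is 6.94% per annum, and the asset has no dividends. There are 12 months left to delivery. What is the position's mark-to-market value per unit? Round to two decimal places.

-kr 33.71

Current fair forward for the remaining 12 months: F = S·e^(r·T), r = 0.0694
F = 680.76 · e^(0.0694 × 12/12) = 680.76 × 1.071865 = 729.6828
Value of long forward = (F − K)·e^(−rT) = (729.6828 − 693.55) · e^(−0.0694·12/12)
= 36.1328 × 0.932953 = 33.71
Short position value = −(long value) = -kr 33.71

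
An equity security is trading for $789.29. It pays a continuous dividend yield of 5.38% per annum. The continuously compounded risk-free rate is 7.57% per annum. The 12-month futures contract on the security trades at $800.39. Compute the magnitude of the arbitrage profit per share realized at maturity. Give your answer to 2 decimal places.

Fair futures: F* = S·e^(carry·T), with carry = (r − q) = 0.0757 − 0.0538 = 0.0219
F* = 789.29 · e^(0.0219 × 12/12) = 789.29 · e^0.021900 = 789.29 × 1.022142 = $806.7665
Market $800.39 < fair $806.7665: forward underpriced → reverse cash-and-carry (short spot, go long the forward).
At maturity, profit = |F_mkt − F*| = |800.39 − 806.7665| = $6.38 per share

$6.38 per share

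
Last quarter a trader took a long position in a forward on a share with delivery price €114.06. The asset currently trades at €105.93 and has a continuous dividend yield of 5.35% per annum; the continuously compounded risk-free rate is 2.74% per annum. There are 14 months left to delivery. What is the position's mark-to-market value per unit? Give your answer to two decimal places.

Current fair forward for the remaining 14 months: F = S·e^((r − q)·T), (r − q) = 0.0274 − 0.0535 = -0.0261
F = 105.93 · e^(-0.0261 × 14/12) = 105.93 × 0.970009 = 102.7531
Value of long forward = (F − K)·e^(−rT) = (102.7531 − 114.06) · e^(−0.0274·14/12)
= -11.3069 × 0.968539 = -10.95

-€10.95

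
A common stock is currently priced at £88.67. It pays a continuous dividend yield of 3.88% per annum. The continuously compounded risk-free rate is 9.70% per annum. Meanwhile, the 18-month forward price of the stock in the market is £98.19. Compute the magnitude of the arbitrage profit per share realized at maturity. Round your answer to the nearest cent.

Fair forward: F* = S·e^(carry·T), with carry = (r − q) = 0.0970 − 0.0388 = 0.0582
F* = 88.67 · e^(0.0582 × 18/12) = 88.67 · e^0.087300 = 88.67 × 1.091224 = £96.7588
Market £98.19 > fair £96.7588: forward overpriced → cash-and-carry (buy spot, short the forward).
At maturity, profit = |F_mkt − F*| = |98.19 − 96.7588| = £1.43 per share

£1.43 per share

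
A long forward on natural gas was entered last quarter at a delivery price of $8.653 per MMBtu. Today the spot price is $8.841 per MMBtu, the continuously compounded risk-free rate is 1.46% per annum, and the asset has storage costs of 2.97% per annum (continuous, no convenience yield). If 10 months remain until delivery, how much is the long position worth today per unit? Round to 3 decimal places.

Current fair forward for the remaining 10 months: F = S·e^((r + u)·T), (r + u) = 0.0146 + 0.0297 = 0.0443
F = 8.841 · e^(0.0443 × 10/12) = 8.841 × 1.037607 = 9.1735
Value of long forward = (F − K)·e^(−rT) = (9.1735 − 8.653) · e^(−0.0146·10/12)
= 0.5205 × 0.987907 = 0.514

$0.514 per MMBtu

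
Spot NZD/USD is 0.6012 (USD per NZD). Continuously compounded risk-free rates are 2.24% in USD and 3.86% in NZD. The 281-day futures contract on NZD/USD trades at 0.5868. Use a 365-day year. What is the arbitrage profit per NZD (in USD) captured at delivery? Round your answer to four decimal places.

Fair futures: F* = S·e^(carry·T), with carry = (r_USD − r_NZD) = 0.0224 − 0.0386 = -0.0162
F* = 0.6012 · e^(-0.0162 × 281/365) = 0.6012 · e^-0.012472 = 0.6012 × 0.987605 = 0.5937
Market 0.5868 < fair 0.5937: forward underpriced → reverse cash-and-carry (short spot, go long the forward).
At maturity, profit = |F_mkt − F*| = |0.5868 − 0.5937| = 0.0069 per NZD (in USD)

0.0069 per NZD (in USD)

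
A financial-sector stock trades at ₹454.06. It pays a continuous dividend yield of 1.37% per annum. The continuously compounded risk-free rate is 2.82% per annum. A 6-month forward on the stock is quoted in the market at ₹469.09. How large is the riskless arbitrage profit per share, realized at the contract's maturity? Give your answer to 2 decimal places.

₹11.73 per share

Fair forward: F* = S·e^(carry·T), with carry = (r − q) = 0.0282 − 0.0137 = 0.0145
F* = 454.06 · e^(0.0145 × 6/12) = 454.06 · e^0.007250 = 454.06 × 1.007276 = ₹457.3637
Market ₹469.09 > fair ₹457.3637: forward overpriced → cash-and-carry (buy spot, short the forward).
At maturity, profit = |F_mkt − F*| = |469.09 − 457.3637| = ₹11.73 per share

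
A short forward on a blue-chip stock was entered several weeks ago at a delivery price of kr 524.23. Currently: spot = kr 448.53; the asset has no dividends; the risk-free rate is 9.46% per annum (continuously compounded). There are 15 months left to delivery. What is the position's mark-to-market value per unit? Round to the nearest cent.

kr 17.23

Current fair forward for the remaining 15 months: F = S·e^(r·T), r = 0.0946
F = 448.53 · e^(0.0946 × 15/12) = 448.53 × 1.125525 = 504.8317
Value of long forward = (F − K)·e^(−rT) = (504.8317 − 524.23) · e^(−0.0946·15/12)
= -19.3983 × 0.888474 = -17.23
Short position value = −(long value) = kr 17.23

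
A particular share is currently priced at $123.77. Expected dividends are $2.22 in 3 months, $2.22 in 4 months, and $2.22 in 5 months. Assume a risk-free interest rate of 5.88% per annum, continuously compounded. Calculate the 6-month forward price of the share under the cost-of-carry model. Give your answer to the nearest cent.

PV(dividends) I = 2.22·e^(−0.0588·3/12) + 2.22·e^(−0.0588·4/12) + 2.22·e^(−0.0588·5/12)
I = 2.1876 + 2.1769 + 2.1663 = 6.5308
F = (S − I)·e^(rT) = (123.77 − 6.5308) · e^(0.0588·6/12)
= 117.2392 · e^0.029400 = 117.2392 × 1.029836 = $120.74

$120.74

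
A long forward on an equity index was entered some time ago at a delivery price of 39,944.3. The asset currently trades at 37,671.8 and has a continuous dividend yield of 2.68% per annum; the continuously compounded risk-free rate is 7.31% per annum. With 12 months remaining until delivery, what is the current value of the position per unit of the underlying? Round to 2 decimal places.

Current fair forward for the remaining 12 months: F = S·e^((r − q)·T), (r − q) = 0.0731 − 0.0268 = 0.0463
F = 37671.8 · e^(0.0463 × 12/12) = 37671.8 × 1.04738858 = 39457.0131
Value of long forward = (F − K)·e^(−rT) = (39457.0131 − 39944.3) · e^(−0.0731·12/12)
= -487.2869 × 0.92950787 = -452.94

-452.94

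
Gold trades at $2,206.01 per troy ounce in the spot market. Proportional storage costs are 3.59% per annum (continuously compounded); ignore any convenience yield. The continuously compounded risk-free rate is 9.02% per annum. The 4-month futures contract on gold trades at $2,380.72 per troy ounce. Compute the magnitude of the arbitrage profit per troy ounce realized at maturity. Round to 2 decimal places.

Fair futures: F* = S·e^(carry·T), with carry = (r + u) = 0.0902 + 0.0359 = 0.1261
F* = 2206.01 · e^(0.1261 × 4/12) = 2206.01 · e^0.04203333 = 2206.01 × 1.04292924 = $2300.7123
Market $2380.72 > fair $2300.7123: forward overpriced → cash-and-carry (buy spot, short the forward).
At maturity, profit = |F_mkt − F*| = |2380.72 − 2300.7123| = $80.01 per troy ounce

$80.01 per troy ounce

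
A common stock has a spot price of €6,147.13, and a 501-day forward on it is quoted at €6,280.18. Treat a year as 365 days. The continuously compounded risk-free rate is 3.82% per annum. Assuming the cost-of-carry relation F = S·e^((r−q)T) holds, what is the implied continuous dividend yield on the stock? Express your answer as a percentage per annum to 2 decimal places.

2.26%

From F = S·e^((r−q)T): (r − q) = ln(F/S)/T
ln(6280.18/6147.13) = ln(1.021644) = 0.021413
(r − q) = 0.021413 / (501/365) = 0.015600
q = r − ln(F/S)/T = 0.0382 − 0.015600 = 0.022600
q = 2.26%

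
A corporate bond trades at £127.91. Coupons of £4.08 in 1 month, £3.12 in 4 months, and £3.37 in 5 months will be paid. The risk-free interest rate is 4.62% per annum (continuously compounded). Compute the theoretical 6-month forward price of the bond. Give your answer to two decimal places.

PV(coupons) I = 4.08·e^(−0.0462·1/12) + 3.12·e^(−0.0462·4/12) + 3.37·e^(−0.0462·5/12)
I = 4.0643 + 3.0723 + 3.3057 = 10.4423
F = (S − I)·e^(rT) = (127.91 − 10.4423) · e^(0.0462·6/12)
= 117.4677 · e^0.023100 = 117.4677 × 1.023369 = £120.21

£120.21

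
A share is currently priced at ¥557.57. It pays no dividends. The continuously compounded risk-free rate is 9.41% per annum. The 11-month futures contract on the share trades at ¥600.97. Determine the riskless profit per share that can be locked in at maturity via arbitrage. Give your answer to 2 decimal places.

Fair futures: F* = S·e^(carry·T), with carry = r = 0.0941
F* = 557.57 · e^(0.0941 × 11/12) = 557.57 · e^0.086258 = 557.57 × 1.090088 = ¥607.8004
Market ¥600.97 < fair ¥607.8004: forward underpriced → reverse cash-and-carry (short spot, go long the forward).
At maturity, profit = |F_mkt − F*| = |600.97 − 607.8004| = ¥6.83 per share

¥6.83 per share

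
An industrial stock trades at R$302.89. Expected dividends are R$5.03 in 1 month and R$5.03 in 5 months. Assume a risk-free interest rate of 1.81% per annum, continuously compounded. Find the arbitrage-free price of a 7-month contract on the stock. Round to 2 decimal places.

PV(dividends) I = 5.03·e^(−0.0181·1/12) + 5.03·e^(−0.0181·5/12)
I = 5.0224 + 4.9922 = 10.0146
F = (S − I)·e^(rT) = (302.89 − 10.0146) · e^(0.0181·7/12)
= 292.8754 · e^0.010558 = 292.8754 × 1.010614 = R$295.98

R$295.98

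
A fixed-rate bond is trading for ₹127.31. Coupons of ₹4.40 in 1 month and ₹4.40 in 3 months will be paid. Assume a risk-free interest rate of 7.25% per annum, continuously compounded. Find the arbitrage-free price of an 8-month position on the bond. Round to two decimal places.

₹124.49

PV(coupons) I = 4.40·e^(−0.0725·1/12) + 4.40·e^(−0.0725·3/12)
I = 4.3735 + 4.3210 = 8.6945
F = (S − I)·e^(rT) = (127.31 − 8.6945) · e^(0.0725·8/12)
= 118.6155 · e^0.048333 = 118.6155 × 1.049520 = ₹124.49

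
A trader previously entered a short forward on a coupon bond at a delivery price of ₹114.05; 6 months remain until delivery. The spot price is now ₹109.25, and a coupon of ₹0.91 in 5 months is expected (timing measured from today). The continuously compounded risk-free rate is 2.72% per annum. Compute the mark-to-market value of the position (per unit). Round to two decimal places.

PV(remaining coupons) I = 0.91·e^(−0.0272·5/12) = 0.8997
Current forward F = (S − I)·e^(rT) = (109.25 − 0.8997)·e^(0.0272·6/12) = 108.3503 × 1.013693 = 109.8339
Value (long) = (F − K)·e^(−rT) = (109.8339 − 114.05) × 0.986492 = -4.1591
Short position value = −(long value) = ₹4.16

₹4.16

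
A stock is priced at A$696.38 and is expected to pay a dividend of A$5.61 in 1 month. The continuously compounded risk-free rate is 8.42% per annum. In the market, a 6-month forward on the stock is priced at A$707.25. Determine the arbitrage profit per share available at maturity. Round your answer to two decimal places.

A$13.26 per share

PV(dividends) I = 5.61·e^(−0.0842·1/12) = 5.5708
Fair forward F* = (S − I)·e^(rT) = (696.38 − 5.5708)·e^0.042100 = 690.8092 × 1.042999 = 720.5133
Market A$707.25 < fair 720.5133: forward underpriced → reverse cash-and-carry (short the stock, invest proceeds at r, pay the dividends, go long the forward).
Profit at T = |F_mkt − F*| = |707.25 − 720.5133| = A$13.26 per share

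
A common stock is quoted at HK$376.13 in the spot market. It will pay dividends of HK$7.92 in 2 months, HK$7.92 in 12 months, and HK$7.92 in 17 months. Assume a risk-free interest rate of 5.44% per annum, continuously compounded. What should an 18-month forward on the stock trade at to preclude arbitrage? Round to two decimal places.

PV(dividends) I = 7.92·e^(−0.0544·2/12) + 7.92·e^(−0.0544·12/12) + 7.92·e^(−0.0544·17/12)
I = 7.8485 + 7.5007 + 7.3326 = 22.6818
F = (S − I)·e^(rT) = (376.13 − 22.6818) · e^(0.0544·18/12)
= 353.4482 · e^0.081600 = 353.4482 × 1.085022 = HK$383.50

HK$383.50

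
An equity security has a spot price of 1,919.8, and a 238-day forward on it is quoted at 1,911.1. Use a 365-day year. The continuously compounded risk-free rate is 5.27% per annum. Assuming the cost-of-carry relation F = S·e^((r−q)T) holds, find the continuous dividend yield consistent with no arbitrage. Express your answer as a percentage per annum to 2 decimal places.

From F = S·e^((r−q)T): (r − q) = ln(F/S)/T
ln(1911.1/1919.8) = ln(0.995468) = -0.004542
(r − q) = -0.004542 / (238/365) = -0.006966
q = r − ln(F/S)/T = 0.0527 + 0.006966 = 0.059666
q = 5.97%

5.97%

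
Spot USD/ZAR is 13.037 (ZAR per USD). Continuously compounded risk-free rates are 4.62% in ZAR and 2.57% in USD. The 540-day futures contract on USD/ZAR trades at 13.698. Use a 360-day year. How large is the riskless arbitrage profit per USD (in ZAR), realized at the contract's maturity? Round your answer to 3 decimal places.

Fair futures: F* = S·e^(carry·T), with carry = (r_ZAR − r_USD) = 0.0462 − 0.0257 = 0.0205
F* = 13.037 · e^(0.0205 × 540/360) = 13.037 · e^0.030750 = 13.037 × 1.031228 = 13.4441
Market 13.698 > fair 13.4441: forward overpriced → cash-and-carry (buy spot, short the forward).
At maturity, profit = |F_mkt − F*| = |13.698 − 13.4441| = 0.254 per USD (in ZAR)

0.254 per USD (in ZAR)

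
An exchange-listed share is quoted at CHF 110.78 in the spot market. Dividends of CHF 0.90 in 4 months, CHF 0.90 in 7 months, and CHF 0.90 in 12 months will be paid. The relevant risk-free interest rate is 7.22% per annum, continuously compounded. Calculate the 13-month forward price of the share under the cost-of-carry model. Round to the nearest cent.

PV(dividends) I = 0.90·e^(−0.0722·4/12) + 0.90·e^(−0.0722·7/12) + 0.90·e^(−0.0722·12/12)
I = 0.8786 + 0.8629 + 0.8373 = 2.5788
F = (S − I)·e^(rT) = (110.78 − 2.5788) · e^(0.0722·13/12)
= 108.2012 · e^0.078217 = 108.2012 × 1.081357 = CHF 117.00

CHF 117.00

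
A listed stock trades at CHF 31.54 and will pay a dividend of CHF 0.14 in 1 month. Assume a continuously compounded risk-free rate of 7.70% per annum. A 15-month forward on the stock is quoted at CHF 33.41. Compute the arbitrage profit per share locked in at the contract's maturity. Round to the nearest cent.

PV(dividends) I = 0.14·e^(−0.0770·1/12) = 0.1391
Fair forward F* = (S − I)·e^(rT) = (31.54 − 0.1391)·e^0.096250 = 31.4009 × 1.101034 = 34.5735
Market CHF 33.41 < fair 34.5735: forward underpriced → reverse cash-and-carry (short the stock, invest proceeds at r, pay the dividends, go long the forward).
Profit at T = |F_mkt − F*| = |33.41 − 34.5735| = CHF 1.16 per share

CHF 1.16 per share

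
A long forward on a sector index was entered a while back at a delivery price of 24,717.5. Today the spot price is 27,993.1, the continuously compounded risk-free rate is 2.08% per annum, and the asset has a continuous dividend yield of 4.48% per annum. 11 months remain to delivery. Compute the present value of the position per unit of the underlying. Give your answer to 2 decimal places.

2616.12

Current fair forward for the remaining 11 months: F = S·e^((r − q)·T), (r − q) = 0.0208 − 0.0448 = -0.0240
F = 27993.1 · e^(-0.0240 × 11/12) = 27993.1 × 0.97824024 = 27383.9769
Value of long forward = (F − K)·e^(−rT) = (27383.9769 − 24717.5) · e^(−0.0208·11/12)
= 2666.4769 × 0.98111395 = 2616.12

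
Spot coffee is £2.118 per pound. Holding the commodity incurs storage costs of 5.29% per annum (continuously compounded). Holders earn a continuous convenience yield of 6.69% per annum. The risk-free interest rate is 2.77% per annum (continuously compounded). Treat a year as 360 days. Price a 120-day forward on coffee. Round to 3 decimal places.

£2.128 per pound

Net carry = r + u − y = 0.0277 + 0.0529 − 0.0669 = 0.0137
F = S·e^((r+u−y)T) = 2.118 · e^(0.0137 × 120/360) = 2.118 · e^0.004567
= 2.118 × 1.004577 = £2.128 per pound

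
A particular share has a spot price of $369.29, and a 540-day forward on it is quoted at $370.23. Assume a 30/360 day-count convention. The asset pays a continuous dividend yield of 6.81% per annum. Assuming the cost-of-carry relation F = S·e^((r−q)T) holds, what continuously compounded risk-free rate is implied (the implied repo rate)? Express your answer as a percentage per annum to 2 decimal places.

From F = S·e^((r−q)T): (r − q) = ln(F/S)/T
ln(370.23/369.29) = ln(1.002545) = 0.002542
(r − q) = 0.002542 / (540/360) = 0.001695
r = ln(F/S)/T + q = 0.001695 + 0.0681 = 0.069795
r = 6.98%

6.98%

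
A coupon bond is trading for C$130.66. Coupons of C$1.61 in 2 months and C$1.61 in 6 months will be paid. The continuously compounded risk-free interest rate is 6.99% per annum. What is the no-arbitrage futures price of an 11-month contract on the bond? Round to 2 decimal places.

C$135.95

PV(coupons) I = 1.61·e^(−0.0699·2/12) + 1.61·e^(−0.0699·6/12)
I = 1.5914 + 1.5547 = 3.1461
F = (S − I)·e^(rT) = (130.66 − 3.1461) · e^(0.0699·11/12)
= 127.5139 · e^0.064075 = 127.5139 × 1.066172 = C$135.95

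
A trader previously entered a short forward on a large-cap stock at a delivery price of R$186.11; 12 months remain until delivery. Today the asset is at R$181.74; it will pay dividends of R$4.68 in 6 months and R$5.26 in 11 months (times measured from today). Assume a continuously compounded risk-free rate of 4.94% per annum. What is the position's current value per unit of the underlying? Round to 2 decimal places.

PV(remaining dividends) I = 4.68·e^(−0.0494·6/12) + 5.26·e^(−0.0494·11/12) = 9.5929
Current forward F = (S − I)·e^(rT) = (181.74 − 9.5929)·e^(0.0494·12/12) = 172.1471 × 1.050641 = 180.8648
Value (long) = (F − K)·e^(−rT) = (180.8648 − 186.11) × 0.951800 = -4.9924
Short position value = −(long value) = R$4.99

R$4.99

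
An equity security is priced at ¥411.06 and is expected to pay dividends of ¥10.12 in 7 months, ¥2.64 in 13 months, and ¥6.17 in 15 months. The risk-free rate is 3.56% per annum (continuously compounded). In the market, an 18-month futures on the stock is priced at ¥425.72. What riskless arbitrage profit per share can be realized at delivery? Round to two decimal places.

PV(dividends) I = 10.12·e^(−0.0356·7/12) + 2.64·e^(−0.0356·13/12) + 6.17·e^(−0.0356·15/12) = 18.3536
Fair futures F* = (S − I)·e^(rT) = (411.06 − 18.3536)·e^0.053400 = 392.7064 × 1.054852 = 414.2471
Market ¥425.72 > fair 414.2471: forward overpriced → cash-and-carry (borrow at r, buy the stock and collect the dividends, short the forward).
Profit at T = |F_mkt − F*| = |425.72 − 414.2471| = ¥11.47 per share

¥11.47 per share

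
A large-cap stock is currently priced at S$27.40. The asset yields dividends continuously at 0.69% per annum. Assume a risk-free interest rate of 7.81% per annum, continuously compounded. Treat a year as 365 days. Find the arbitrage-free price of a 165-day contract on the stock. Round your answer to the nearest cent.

F = S·e^((r − q)T) = 27.40 · e^((0.0781 − 0.0069) × 165/365)
= 27.40 · e^0.032186 = 27.40 × 1.032710
F = S$28.30

S$28.30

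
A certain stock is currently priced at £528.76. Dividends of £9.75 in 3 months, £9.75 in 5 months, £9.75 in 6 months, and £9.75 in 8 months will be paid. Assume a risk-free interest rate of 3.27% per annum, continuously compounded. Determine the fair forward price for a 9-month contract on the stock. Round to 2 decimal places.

PV(dividends) I = 9.75·e^(−0.0327·3/12) + 9.75·e^(−0.0327·5/12) + 9.75·e^(−0.0327·6/12) + 9.75·e^(−0.0327·8/12)
I = 9.6706 + 9.6181 + 9.5919 + 9.5398 = 38.4204
F = (S − I)·e^(rT) = (528.76 − 38.4204) · e^(0.0327·9/12)
= 490.3396 · e^0.024525 = 490.3396 × 1.024828 = £502.51

£502.51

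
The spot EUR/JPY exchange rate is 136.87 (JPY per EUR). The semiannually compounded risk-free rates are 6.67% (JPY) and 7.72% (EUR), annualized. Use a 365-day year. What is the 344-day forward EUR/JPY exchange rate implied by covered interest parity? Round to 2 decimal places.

By covered interest parity, F = S · (1+r_JPY/2)^(2T) / (1+r_EUR/2)^(2T)
= 136.87 × 1.063789 / 1.073999 = 136.87 × 0.990493
F = 135.57 JPY per EUR

135.57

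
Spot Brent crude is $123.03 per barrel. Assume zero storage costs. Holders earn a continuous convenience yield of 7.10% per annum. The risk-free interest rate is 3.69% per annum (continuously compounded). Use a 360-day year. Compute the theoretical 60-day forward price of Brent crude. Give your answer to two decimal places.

Net carry = r + u − y = 0.0369 + 0.0000 − 0.0710 = -0.0341
F = S·e^((r+u−y)T) = 123.03 · e^(-0.0341 × 60/360) = 123.03 · e^-0.005683
= 123.03 × 0.994333 = $122.33 per barrel

$122.33 per barrel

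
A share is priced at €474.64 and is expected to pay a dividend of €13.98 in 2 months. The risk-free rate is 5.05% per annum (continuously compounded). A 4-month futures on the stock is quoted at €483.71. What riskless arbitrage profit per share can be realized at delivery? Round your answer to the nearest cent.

PV(dividends) I = 13.98·e^(−0.0505·2/12) = 13.8628
Fair futures F* = (S − I)·e^(rT) = (474.64 − 13.8628)·e^0.016833 = 460.7772 × 1.016975 = 468.5989
Market €483.71 > fair 468.5989: forward overpriced → cash-and-carry (borrow at r, buy the stock and collect the dividends, short the forward).
Profit at T = |F_mkt − F*| = |483.71 − 468.5989| = €15.11 per share

€15.11 per share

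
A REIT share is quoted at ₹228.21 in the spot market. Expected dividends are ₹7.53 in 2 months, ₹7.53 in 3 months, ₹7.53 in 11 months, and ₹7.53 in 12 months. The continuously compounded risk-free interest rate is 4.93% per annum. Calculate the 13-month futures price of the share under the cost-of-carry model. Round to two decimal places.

₹209.85

PV(dividends) I = 7.53·e^(−0.0493·2/12) + 7.53·e^(−0.0493·3/12) + 7.53·e^(−0.0493·11/12) + 7.53·e^(−0.0493·12/12)
I = 7.4684 + 7.4378 + 7.1973 + 7.1678 = 29.2713
F = (S − I)·e^(rT) = (228.21 − 29.2713) · e^(0.0493·13/12)
= 198.9387 · e^0.053408 = 198.9387 × 1.054860 = ₹209.85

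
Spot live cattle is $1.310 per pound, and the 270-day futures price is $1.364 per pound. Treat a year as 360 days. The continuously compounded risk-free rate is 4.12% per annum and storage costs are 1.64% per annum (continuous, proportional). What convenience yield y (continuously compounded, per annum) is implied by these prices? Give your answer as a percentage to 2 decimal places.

0.37%

F = S·e^((r+u−y)T) ⇒ (r+u−y) = ln(F/S)/T
ln(1.364/1.310) = 0.040394; /T ⇒ 0.053859
y = r + u − ln(F/S)/T = 0.0412 + 0.0164 − 0.053859 = 0.003741
y = 0.37%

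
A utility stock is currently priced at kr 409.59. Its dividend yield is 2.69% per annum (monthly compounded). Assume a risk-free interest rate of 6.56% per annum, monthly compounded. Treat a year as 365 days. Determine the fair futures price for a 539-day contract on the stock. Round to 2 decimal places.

kr 433.58

F = S · (1+r/12)^(12T) / (1+q/12)^(12T)
= 409.59 × 1.101429 / 1.040477 = 409.59 × 1.058581
F = kr 433.58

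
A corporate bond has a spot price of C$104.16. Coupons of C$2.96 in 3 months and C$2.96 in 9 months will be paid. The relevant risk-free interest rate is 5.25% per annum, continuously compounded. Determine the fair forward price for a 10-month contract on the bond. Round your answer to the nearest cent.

C$102.79

PV(coupons) I = 2.96·e^(−0.0525·3/12) + 2.96·e^(−0.0525·9/12)
I = 2.9214 + 2.8457 = 5.7671
F = (S − I)·e^(rT) = (104.16 − 5.7671) · e^(0.0525·10/12)
= 98.3929 · e^0.043750 = 98.3929 × 1.044721 = C$102.79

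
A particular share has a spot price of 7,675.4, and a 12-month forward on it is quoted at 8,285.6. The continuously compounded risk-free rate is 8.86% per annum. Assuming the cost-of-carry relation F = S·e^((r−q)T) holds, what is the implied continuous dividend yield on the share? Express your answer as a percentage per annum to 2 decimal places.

1.21%

From F = S·e^((r−q)T): (r − q) = ln(F/S)/T
ln(8285.6/7675.4) = ln(1.079501) = 0.076499
(r − q) = 0.076499 / (12/12) = 0.076499
q = r − ln(F/S)/T = 0.0886 − 0.076499 = 0.012101
q = 1.21%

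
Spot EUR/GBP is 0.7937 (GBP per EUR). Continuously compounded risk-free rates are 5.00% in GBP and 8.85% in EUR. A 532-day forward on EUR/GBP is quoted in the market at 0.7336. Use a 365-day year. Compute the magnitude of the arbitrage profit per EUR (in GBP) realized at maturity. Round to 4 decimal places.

Fair forward: F* = S·e^(carry·T), with carry = (r_GBP − r_EUR) = 0.0500 − 0.0885 = -0.0385
F* = 0.7937 · e^(-0.0385 × 532/365) = 0.7937 · e^-0.056115 = 0.7937 × 0.945430 = 0.7504
Market 0.7336 < fair 0.7504: forward underpriced → reverse cash-and-carry (short spot, go long the forward).
At maturity, profit = |F_mkt − F*| = |0.7336 − 0.7504| = 0.0168 per EUR (in GBP)

0.0168 per EUR (in GBP)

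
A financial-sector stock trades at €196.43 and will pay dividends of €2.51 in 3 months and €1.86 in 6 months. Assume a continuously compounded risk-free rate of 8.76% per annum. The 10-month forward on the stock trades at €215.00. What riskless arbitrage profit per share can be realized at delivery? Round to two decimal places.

PV(dividends) I = 2.51·e^(−0.0876·3/12) + 1.86·e^(−0.0876·6/12) = 4.2359
Fair forward F* = (S − I)·e^(rT) = (196.43 − 4.2359)·e^0.073000 = 192.1941 × 1.075731 = 206.7492
Market €215.00 > fair 206.7492: forward overpriced → cash-and-carry (borrow at r, buy the stock and collect the dividends, short the forward).
Profit at T = |F_mkt − F*| = |215.00 − 206.7492| = €8.25 per share

€8.25 per share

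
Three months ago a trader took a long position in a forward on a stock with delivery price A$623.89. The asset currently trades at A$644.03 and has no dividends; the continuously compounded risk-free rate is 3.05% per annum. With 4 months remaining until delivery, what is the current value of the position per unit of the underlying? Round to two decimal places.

A$26.45

Current fair forward for the remaining 4 months: F = S·e^(r·T), r = 0.0305
F = 644.03 · e^(0.0305 × 4/12) = 644.03 × 1.010219 = 650.6113
Value of long forward = (F − K)·e^(−rT) = (650.6113 − 623.89) · e^(−0.0305·4/12)
= 26.7213 × 0.989885 = 26.45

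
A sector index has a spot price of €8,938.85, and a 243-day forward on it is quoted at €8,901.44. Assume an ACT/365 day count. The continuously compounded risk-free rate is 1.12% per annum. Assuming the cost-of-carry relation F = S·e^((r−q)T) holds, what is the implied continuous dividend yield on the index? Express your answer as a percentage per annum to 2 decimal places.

1.75%

From F = S·e^((r−q)T): (r − q) = ln(F/S)/T
ln(8901.44/8938.85) = ln(0.995815) = -0.004194
(r − q) = -0.004194 / (243/365) = -0.006300
q = r − ln(F/S)/T = 0.0112 + 0.006300 = 0.017500
q = 1.75%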